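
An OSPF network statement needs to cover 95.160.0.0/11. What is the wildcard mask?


Subnet mask: 255.224.0.0
Wildcard = 255.255.255.255 - subnet mask
255 - 255 = 0
255 - 224 = 31
255 - 0 = 255
255 - 0 = 255
Wildcard: 0.31.255.255


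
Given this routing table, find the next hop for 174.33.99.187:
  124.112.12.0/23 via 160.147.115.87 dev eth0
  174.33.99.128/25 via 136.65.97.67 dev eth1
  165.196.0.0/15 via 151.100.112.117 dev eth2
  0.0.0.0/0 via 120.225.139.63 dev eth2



Longest prefix match for 174.33.99.187:
  /23 124.112.12.0: no
  /25 174.33.99.128: MATCH
  /15 165.196.0.0: no
  /0 0.0.0.0: MATCH
Selected: next-hop 136.65.97.67 via eth1 (matched /25)


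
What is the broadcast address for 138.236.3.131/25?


Network: 138.236.3.128/25
Host bits = 7
Set all host bits to 1:
Broadcast: 138.236.3.255


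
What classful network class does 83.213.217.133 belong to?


First octet: 83
Binary: 01010011
0xxxxxxx -> Class A (1-126)
Class A, default mask 255.0.0.0 (/8)


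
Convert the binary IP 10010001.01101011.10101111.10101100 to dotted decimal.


10010001 = 145
01101011 = 107
10101111 = 175
10101100 = 172
IP: 145.107.175.172


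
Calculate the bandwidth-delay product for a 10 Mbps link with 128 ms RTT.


BDP = bandwidth * RTT
= 10 Mbps * 128 ms
= 10 * 1e6 * 128 / 1000 bits
= 1280000 bits
= 160000 bytes
= 156.25 KB
BDP = 1280000 bits (160000 bytes)


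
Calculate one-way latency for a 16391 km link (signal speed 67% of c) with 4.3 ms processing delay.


Speed = 0.67 * 3e5 km/s = 201000 km/s
Propagation delay = 16391 / 201000 = 0.0815 s = 81.5473 ms
Processing delay = 4.3 ms
Total one-way latency = 85.8473 ms


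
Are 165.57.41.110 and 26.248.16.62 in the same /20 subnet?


Mask: 255.255.240.0
165.57.41.110 AND mask = 165.57.32.0
26.248.16.62 AND mask = 26.248.16.0
No, different subnets (165.57.32.0 vs 26.248.16.0)


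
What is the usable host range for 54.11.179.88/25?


Network: 54.11.179.0
Broadcast: 54.11.179.127
First usable = network + 1
Last usable = broadcast - 1
Range: 54.11.179.1 to 54.11.179.126


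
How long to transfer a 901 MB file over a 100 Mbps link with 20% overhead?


Effective throughput = 100 * (1 - 20/100) = 80 Mbps
File size in Mb = 901 * 8 = 7208 Mb
Time = 7208 / 80
Time = 90.1 seconds


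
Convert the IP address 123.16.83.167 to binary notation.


123 = 01111011
16 = 00010000
83 = 01010011
167 = 10100111
Binary: 01111011.00010000.01010011.10100111


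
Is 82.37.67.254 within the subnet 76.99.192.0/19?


Subnet network: 76.99.192.0
Test IP AND mask: 82.37.64.0
No, 82.37.67.254 is not in 76.99.192.0/19


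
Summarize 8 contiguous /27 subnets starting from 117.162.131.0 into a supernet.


Original prefix: /27
Number of subnets: 8 = 2^3
New prefix = 27 - 3 = 24
Supernet: 117.162.131.0/24


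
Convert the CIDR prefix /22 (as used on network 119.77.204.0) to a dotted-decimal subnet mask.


/22 means 22 network bits, 10 host bits
Binary: 11111111111111111111110000000000
Mask: 255.255.252.0


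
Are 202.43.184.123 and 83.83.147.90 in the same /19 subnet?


Mask: 255.255.224.0
202.43.184.123 AND mask = 202.43.160.0
83.83.147.90 AND mask = 83.83.128.0
No, different subnets (202.43.160.0 vs 83.83.128.0)


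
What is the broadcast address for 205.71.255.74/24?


Network: 205.71.255.0/24
Host bits = 8
Set all host bits to 1:
Broadcast: 205.71.255.255


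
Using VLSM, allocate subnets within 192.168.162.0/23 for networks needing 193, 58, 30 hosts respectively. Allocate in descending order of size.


193 hosts -> /24 (254 usable): 192.168.162.0/24
58 hosts -> /26 (62 usable): 192.168.163.0/26
30 hosts -> /27 (30 usable): 192.168.163.64/27
Allocation: 192.168.162.0/24 (193 hosts, 254 usable); 192.168.163.0/26 (58 hosts, 62 usable); 192.168.163.64/27 (30 hosts, 30 usable)


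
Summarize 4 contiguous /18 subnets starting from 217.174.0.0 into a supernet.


Original prefix: /18
Number of subnets: 4 = 2^2
New prefix = 18 - 2 = 16
Supernet: 217.174.0.0/16


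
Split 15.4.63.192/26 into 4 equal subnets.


New prefix = 26 + 2 = 28
Each subnet has 16 addresses
  15.4.63.192/28
  15.4.63.208/28
  15.4.63.224/28
  15.4.63.240/28
Subnets: 15.4.63.192/28, 15.4.63.208/28, 15.4.63.224/28, 15.4.63.240/28


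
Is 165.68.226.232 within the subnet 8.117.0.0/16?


Subnet network: 8.117.0.0
Test IP AND mask: 165.68.0.0
No, 165.68.226.232 is not in 8.117.0.0/16


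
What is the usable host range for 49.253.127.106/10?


Network: 49.192.0.0
Broadcast: 49.255.255.255
First usable = network + 1
Last usable = broadcast - 1
Range: 49.192.0.1 to 49.255.255.254


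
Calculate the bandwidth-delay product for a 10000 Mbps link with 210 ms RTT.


BDP = bandwidth * RTT
= 10000 Mbps * 210 ms
= 10000 * 1e6 * 210 / 1000 bits
= 2100000000 bits
= 262500000 bytes
= 256347.6562 KB
BDP = 2100000000 bits (262500000 bytes)


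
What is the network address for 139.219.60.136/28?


IP:   10001011.11011011.00111100.10001000
Mask: 11111111.11111111.11111111.11110000
AND operation:
Net:  10001011.11011011.00111100.10000000
Network: 139.219.60.128/28


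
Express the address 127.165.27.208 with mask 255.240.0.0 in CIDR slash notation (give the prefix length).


Binary: 11111111.11110000.00000000.00000000
Count leading 1s
Prefix: /12


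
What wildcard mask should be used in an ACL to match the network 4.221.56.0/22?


Subnet mask: 255.255.252.0
Wildcard = 255.255.255.255 - subnet mask
255 - 255 = 0
255 - 255 = 0
255 - 252 = 3
255 - 0 = 255
Wildcard: 0.0.3.255


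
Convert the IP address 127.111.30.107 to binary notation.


127 = 01111111
111 = 01101111
30 = 00011110
107 = 01101011
Binary: 01111111.01101111.00011110.01101011


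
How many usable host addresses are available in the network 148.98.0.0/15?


Host bits = 32 - 15 = 17
Total addresses = 2^17 = 131072
Usable = total - 2 (network and broadcast)
Usable hosts: 131070


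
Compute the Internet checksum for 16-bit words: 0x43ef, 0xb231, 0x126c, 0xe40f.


Sum all words (with carry folding):
+ 0x43ef = 0x43ef
+ 0xb231 = 0xf620
+ 0x126c = 0x088d
+ 0xe40f = 0xec9c
One's complement: ~0xec9c
Checksum = 0x1363


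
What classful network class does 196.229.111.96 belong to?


First octet: 196
Binary: 11000100
110xxxxx -> Class C (192-223)
Class C, default mask 255.255.255.0 (/24)


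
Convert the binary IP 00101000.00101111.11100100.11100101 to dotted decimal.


00101000 = 40
00101111 = 47
11100100 = 228
11100101 = 229
IP: 40.47.228.229


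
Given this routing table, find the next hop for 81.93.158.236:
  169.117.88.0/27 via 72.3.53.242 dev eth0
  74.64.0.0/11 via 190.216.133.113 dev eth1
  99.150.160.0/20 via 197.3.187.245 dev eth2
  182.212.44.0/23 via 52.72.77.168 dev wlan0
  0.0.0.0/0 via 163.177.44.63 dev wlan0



Longest prefix match for 81.93.158.236:
  /27 169.117.88.0: no
  /11 74.64.0.0: no
  /20 99.150.160.0: no
  /23 182.212.44.0: no
  /0 0.0.0.0: MATCH
Selected: next-hop 163.177.44.63 via wlan0 (matched /0)


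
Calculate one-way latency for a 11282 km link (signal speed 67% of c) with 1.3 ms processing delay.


Speed = 0.67 * 3e5 km/s = 201000 km/s
Propagation delay = 11282 / 201000 = 0.0561 s = 56.1294 ms
Processing delay = 1.3 ms
Total one-way latency = 57.4294 ms


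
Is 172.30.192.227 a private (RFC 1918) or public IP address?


RFC 1918 private ranges:
  10.0.0.0/8 (10.0.0.0 - 10.255.255.255)
  172.16.0.0/12 (172.16.0.0 - 172.31.255.255)
  192.168.0.0/16 (192.168.0.0 - 192.168.255.255)
Private (in 172.16.0.0/12)


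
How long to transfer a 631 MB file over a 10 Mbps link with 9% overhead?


Effective throughput = 10 * (1 - 9/100) = 9.1 Mbps
File size in Mb = 631 * 8 = 5048 Mb
Time = 5048 / 9.1
Time = 554.7253 seconds


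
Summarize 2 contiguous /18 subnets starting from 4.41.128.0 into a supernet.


Original prefix: /18
Number of subnets: 2 = 2^1
New prefix = 18 - 1 = 17
Supernet: 4.41.128.0/17


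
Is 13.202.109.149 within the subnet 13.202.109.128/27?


Subnet network: 13.202.109.128
Test IP AND mask: 13.202.109.128
Yes, 13.202.109.149 is in 13.202.109.128/27


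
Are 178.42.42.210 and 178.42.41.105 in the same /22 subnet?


Mask: 255.255.252.0
178.42.42.210 AND mask = 178.42.40.0
178.42.41.105 AND mask = 178.42.40.0
Yes, same subnet (178.42.40.0)


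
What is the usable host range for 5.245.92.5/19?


Network: 5.245.64.0
Broadcast: 5.245.95.255
First usable = network + 1
Last usable = broadcast - 1
Range: 5.245.64.1 to 5.245.95.254


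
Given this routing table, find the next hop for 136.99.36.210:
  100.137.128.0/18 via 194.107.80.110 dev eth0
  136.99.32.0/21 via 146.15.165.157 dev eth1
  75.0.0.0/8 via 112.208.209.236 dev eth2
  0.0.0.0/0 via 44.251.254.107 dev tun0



Longest prefix match for 136.99.36.210:
  /18 100.137.128.0: no
  /21 136.99.32.0: MATCH
  /8 75.0.0.0: no
  /0 0.0.0.0: MATCH
Selected: next-hop 146.15.165.157 via eth1 (matched /21)


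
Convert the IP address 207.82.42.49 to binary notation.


207 = 11001111
82 = 01010010
42 = 00101010
49 = 00110001
Binary: 11001111.01010010.00101010.00110001


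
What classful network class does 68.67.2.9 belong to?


First octet: 68
Binary: 01000100
0xxxxxxx -> Class A (1-126)
Class A, default mask 255.0.0.0 (/8)


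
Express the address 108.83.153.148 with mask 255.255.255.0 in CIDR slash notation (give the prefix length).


Binary: 11111111.11111111.11111111.00000000
Count leading 1s
Prefix: /24


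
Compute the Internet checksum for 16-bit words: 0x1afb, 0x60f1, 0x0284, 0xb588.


Sum all words (with carry folding):
+ 0x1afb = 0x1afb
+ 0x60f1 = 0x7bec
+ 0x0284 = 0x7e70
+ 0xb588 = 0x33f9
One's complement: ~0x33f9
Checksum = 0xcc06


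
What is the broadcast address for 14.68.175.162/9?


Network: 14.0.0.0/9
Host bits = 23
Set all host bits to 1:
Broadcast: 14.127.255.255


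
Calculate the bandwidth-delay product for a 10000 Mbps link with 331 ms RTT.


BDP = bandwidth * RTT
= 10000 Mbps * 331 ms
= 10000 * 1e6 * 331 / 1000 bits
= 3310000000 bits
= 413750000 bytes
= 404052.7344 KB
BDP = 3310000000 bits (413750000 bytes)


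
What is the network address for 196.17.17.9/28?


IP:   11000100.00010001.00010001.00001001
Mask: 11111111.11111111.11111111.11110000
AND operation:
Net:  11000100.00010001.00010001.00000000
Network: 196.17.17.0/28


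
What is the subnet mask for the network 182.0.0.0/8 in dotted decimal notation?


/8 means 8 network bits, 24 host bits
Binary: 11111111000000000000000000000000
Mask: 255.0.0.0


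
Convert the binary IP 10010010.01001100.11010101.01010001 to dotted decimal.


10010010 = 146
01001100 = 76
11010101 = 213
01010001 = 81
IP: 146.76.213.81


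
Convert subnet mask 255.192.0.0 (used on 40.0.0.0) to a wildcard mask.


Subnet mask: 255.192.0.0
Wildcard = 255.255.255.255 - subnet mask
255 - 255 = 0
255 - 192 = 63
255 - 0 = 255
255 - 0 = 255
Wildcard: 0.63.255.255


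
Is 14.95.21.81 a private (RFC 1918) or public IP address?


RFC 1918 private ranges:
  10.0.0.0/8 (10.0.0.0 - 10.255.255.255)
  172.16.0.0/12 (172.16.0.0 - 172.31.255.255)
  192.168.0.0/16 (192.168.0.0 - 192.168.255.255)
Public (not in any RFC 1918 range)


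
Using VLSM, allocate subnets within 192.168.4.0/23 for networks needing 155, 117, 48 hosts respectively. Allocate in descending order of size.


155 hosts -> /24 (254 usable): 192.168.4.0/24
117 hosts -> /25 (126 usable): 192.168.5.0/25
48 hosts -> /26 (62 usable): 192.168.5.128/26
Allocation: 192.168.4.0/24 (155 hosts, 254 usable); 192.168.5.0/25 (117 hosts, 126 usable); 192.168.5.128/26 (48 hosts, 62 usable)


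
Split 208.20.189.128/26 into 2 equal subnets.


New prefix = 26 + 1 = 27
Each subnet has 32 addresses
  208.20.189.128/27
  208.20.189.160/27
Subnets: 208.20.189.128/27, 208.20.189.160/27


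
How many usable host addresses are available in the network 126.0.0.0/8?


Host bits = 32 - 8 = 24
Total addresses = 2^24 = 16777216
Usable = total - 2 (network and broadcast)
Usable hosts: 16777214


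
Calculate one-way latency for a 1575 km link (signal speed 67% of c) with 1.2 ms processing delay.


Speed = 0.67 * 3e5 km/s = 201000 km/s
Propagation delay = 1575 / 201000 = 0.0078 s = 7.8358 ms
Processing delay = 1.2 ms
Total one-way latency = 9.0358 ms


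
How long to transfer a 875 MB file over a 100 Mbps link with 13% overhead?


Effective throughput = 100 * (1 - 13/100) = 87 Mbps
File size in Mb = 875 * 8 = 7000 Mb
Time = 7000 / 87
Time = 80.4598 seconds


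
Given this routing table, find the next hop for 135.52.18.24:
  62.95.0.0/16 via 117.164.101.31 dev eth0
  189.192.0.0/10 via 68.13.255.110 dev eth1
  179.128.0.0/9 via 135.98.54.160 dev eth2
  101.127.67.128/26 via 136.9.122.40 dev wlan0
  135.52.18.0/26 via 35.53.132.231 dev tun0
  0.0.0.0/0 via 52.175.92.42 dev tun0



Longest prefix match for 135.52.18.24:
  /16 62.95.0.0: no
  /10 189.192.0.0: no
  /9 179.128.0.0: no
  /26 101.127.67.128: no
  /26 135.52.18.0: MATCH
  /0 0.0.0.0: MATCH
Selected: next-hop 35.53.132.231 via tun0 (matched /26)


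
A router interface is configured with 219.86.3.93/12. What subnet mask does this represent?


/12 means 12 network bits, 20 host bits
Binary: 11111111111100000000000000000000
Mask: 255.240.0.0


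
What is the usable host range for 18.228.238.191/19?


Network: 18.228.224.0
Broadcast: 18.228.255.255
First usable = network + 1
Last usable = broadcast - 1
Range: 18.228.224.1 to 18.228.255.254


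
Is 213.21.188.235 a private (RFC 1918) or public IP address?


RFC 1918 private ranges:
  10.0.0.0/8 (10.0.0.0 - 10.255.255.255)
  172.16.0.0/12 (172.16.0.0 - 172.31.255.255)
  192.168.0.0/16 (192.168.0.0 - 192.168.255.255)
Public (not in any RFC 1918 range)


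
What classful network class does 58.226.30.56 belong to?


First octet: 58
Binary: 00111010
0xxxxxxx -> Class A (1-126)
Class A, default mask 255.0.0.0 (/8)


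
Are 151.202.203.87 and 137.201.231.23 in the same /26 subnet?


Mask: 255.255.255.192
151.202.203.87 AND mask = 151.202.203.64
137.201.231.23 AND mask = 137.201.231.0
No, different subnets (151.202.203.64 vs 137.201.231.0)


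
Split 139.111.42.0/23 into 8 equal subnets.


New prefix = 23 + 3 = 26
Each subnet has 64 addresses
  139.111.42.0/26
  139.111.42.64/26
  139.111.42.128/26
  139.111.42.192/26
  139.111.43.0/26
  139.111.43.64/26
  139.111.43.128/26
  139.111.43.192/26
Subnets: 139.111.42.0/26, 139.111.42.64/26, 139.111.42.128/26, 139.111.42.192/26, 139.111.43.0/26, 139.111.43.64/26, 139.111.43.128/26, 139.111.43.192/26


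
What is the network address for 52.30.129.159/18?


IP:   00110100.00011110.10000001.10011111
Mask: 11111111.11111111.11000000.00000000
AND operation:
Net:  00110100.00011110.10000000.00000000
Network: 52.30.128.0/18


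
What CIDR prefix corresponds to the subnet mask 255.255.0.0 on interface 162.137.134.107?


Binary: 11111111.11111111.00000000.00000000
Count leading 1s
Prefix: /16


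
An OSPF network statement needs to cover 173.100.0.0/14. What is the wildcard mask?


Subnet mask: 255.252.0.0
Wildcard = 255.255.255.255 - subnet mask
255 - 255 = 0
255 - 252 = 3
255 - 0 = 255
255 - 0 = 255
Wildcard: 0.3.255.255


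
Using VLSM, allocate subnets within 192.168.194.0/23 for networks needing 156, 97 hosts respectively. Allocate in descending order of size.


156 hosts -> /24 (254 usable): 192.168.194.0/24
97 hosts -> /25 (126 usable): 192.168.195.0/25
Allocation: 192.168.194.0/24 (156 hosts, 254 usable); 192.168.195.0/25 (97 hosts, 126 usable)


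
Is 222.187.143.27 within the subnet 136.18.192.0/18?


Subnet network: 136.18.192.0
Test IP AND mask: 222.187.128.0
No, 222.187.143.27 is not in 136.18.192.0/18


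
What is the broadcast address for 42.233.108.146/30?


Network: 42.233.108.144/30
Host bits = 2
Set all host bits to 1:
Broadcast: 42.233.108.147


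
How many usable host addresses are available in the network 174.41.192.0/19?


Host bits = 32 - 19 = 13
Total addresses = 2^13 = 8192
Usable = total - 2 (network and broadcast)
Usable hosts: 8190


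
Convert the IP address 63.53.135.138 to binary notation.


63 = 00111111
53 = 00110101
135 = 10000111
138 = 10001010
Binary: 00111111.00110101.10000111.10001010


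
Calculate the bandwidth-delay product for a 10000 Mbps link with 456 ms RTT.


BDP = bandwidth * RTT
= 10000 Mbps * 456 ms
= 10000 * 1e6 * 456 / 1000 bits
= 4560000000 bits
= 570000000 bytes
= 556640.625 KB
BDP = 4560000000 bits (570000000 bytes)


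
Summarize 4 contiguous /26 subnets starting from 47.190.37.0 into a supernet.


Original prefix: /26
Number of subnets: 4 = 2^2
New prefix = 26 - 2 = 24
Supernet: 47.190.37.0/24


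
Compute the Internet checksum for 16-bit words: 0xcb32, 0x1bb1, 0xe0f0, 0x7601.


Sum all words (with carry folding):
+ 0xcb32 = 0xcb32
+ 0x1bb1 = 0xe6e3
+ 0xe0f0 = 0xc7d4
+ 0x7601 = 0x3dd6
One's complement: ~0x3dd6
Checksum = 0xc229


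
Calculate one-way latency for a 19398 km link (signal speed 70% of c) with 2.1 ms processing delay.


Speed = 0.7 * 3e5 km/s = 210000 km/s
Propagation delay = 19398 / 210000 = 0.0924 s = 92.3714 ms
Processing delay = 2.1 ms
Total one-way latency = 94.4714 ms


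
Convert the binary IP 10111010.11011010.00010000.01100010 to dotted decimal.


10111010 = 186
11011010 = 218
00010000 = 16
01100010 = 98
IP: 186.218.16.98


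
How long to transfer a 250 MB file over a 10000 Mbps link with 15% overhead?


Effective throughput = 10000 * (1 - 15/100) = 8500 Mbps
File size in Mb = 250 * 8 = 2000 Mb
Time = 2000 / 8500
Time = 0.2353 seconds


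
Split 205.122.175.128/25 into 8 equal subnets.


New prefix = 25 + 3 = 28
Each subnet has 16 addresses
  205.122.175.128/28
  205.122.175.144/28
  205.122.175.160/28
  205.122.175.176/28
  205.122.175.192/28
  205.122.175.208/28
  205.122.175.224/28
  205.122.175.240/28
Subnets: 205.122.175.128/28, 205.122.175.144/28, 205.122.175.160/28, 205.122.175.176/28, 205.122.175.192/28, 205.122.175.208/28, 205.122.175.224/28, 205.122.175.240/28


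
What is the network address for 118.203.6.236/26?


IP:   01110110.11001011.00000110.11101100
Mask: 11111111.11111111.11111111.11000000
AND operation:
Net:  01110110.11001011.00000110.11000000
Network: 118.203.6.192/26


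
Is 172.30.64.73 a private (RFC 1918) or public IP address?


RFC 1918 private ranges:
  10.0.0.0/8 (10.0.0.0 - 10.255.255.255)
  172.16.0.0/12 (172.16.0.0 - 172.31.255.255)
  192.168.0.0/16 (192.168.0.0 - 192.168.255.255)
Private (in 172.16.0.0/12)


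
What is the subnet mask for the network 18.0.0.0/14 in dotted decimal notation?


/14 means 14 network bits, 18 host bits
Binary: 11111111111111000000000000000000
Mask: 255.252.0.0


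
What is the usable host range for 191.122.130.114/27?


Network: 191.122.130.96
Broadcast: 191.122.130.127
First usable = network + 1
Last usable = broadcast - 1
Range: 191.122.130.97 to 191.122.130.126


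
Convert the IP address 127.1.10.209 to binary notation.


127 = 01111111
1 = 00000001
10 = 00001010
209 = 11010001
Binary: 01111111.00000001.00001010.11010001


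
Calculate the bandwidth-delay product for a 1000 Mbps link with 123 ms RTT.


BDP = bandwidth * RTT
= 1000 Mbps * 123 ms
= 1000 * 1e6 * 123 / 1000 bits
= 123000000 bits
= 15375000 bytes
= 15014.6484 KB
BDP = 123000000 bits (15375000 bytes)


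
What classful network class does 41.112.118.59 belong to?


First octet: 41
Binary: 00101001
0xxxxxxx -> Class A (1-126)
Class A, default mask 255.0.0.0 (/8)


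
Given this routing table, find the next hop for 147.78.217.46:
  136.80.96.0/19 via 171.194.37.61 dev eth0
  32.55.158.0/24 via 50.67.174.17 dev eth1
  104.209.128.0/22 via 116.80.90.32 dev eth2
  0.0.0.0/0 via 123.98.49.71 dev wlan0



Longest prefix match for 147.78.217.46:
  /19 136.80.96.0: no
  /24 32.55.158.0: no
  /22 104.209.128.0: no
  /0 0.0.0.0: MATCH
Selected: next-hop 123.98.49.71 via wlan0 (matched /0)


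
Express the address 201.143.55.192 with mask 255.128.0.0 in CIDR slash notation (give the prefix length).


Binary: 11111111.10000000.00000000.00000000
Count leading 1s
Prefix: /9


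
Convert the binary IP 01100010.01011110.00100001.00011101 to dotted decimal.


01100010 = 98
01011110 = 94
00100001 = 33
00011101 = 29
IP: 98.94.33.29


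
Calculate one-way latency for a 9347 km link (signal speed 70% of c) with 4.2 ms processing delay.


Speed = 0.7 * 3e5 km/s = 210000 km/s
Propagation delay = 9347 / 210000 = 0.0445 s = 44.5095 ms
Processing delay = 4.2 ms
Total one-way latency = 48.7095 ms


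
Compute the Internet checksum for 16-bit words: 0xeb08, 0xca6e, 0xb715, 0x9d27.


Sum all words (with carry folding):
+ 0xeb08 = 0xeb08
+ 0xca6e = 0xb577
+ 0xb715 = 0x6c8d
+ 0x9d27 = 0x09b5
One's complement: ~0x09b5
Checksum = 0xf64a


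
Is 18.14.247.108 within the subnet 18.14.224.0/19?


Subnet network: 18.14.224.0
Test IP AND mask: 18.14.224.0
Yes, 18.14.247.108 is in 18.14.224.0/19


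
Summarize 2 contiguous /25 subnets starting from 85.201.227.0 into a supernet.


Original prefix: /25
Number of subnets: 2 = 2^1
New prefix = 25 - 1 = 24
Supernet: 85.201.227.0/24


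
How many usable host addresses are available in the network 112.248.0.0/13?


Host bits = 32 - 13 = 19
Total addresses = 2^19 = 524288
Usable = total - 2 (network and broadcast)
Usable hosts: 524286


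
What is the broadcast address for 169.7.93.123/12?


Network: 169.0.0.0/12
Host bits = 20
Set all host bits to 1:
Broadcast: 169.15.255.255


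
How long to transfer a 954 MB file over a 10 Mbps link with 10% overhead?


Effective throughput = 10 * (1 - 10/100) = 9 Mbps
File size in Mb = 954 * 8 = 7632 Mb
Time = 7632 / 9
Time = 848 seconds


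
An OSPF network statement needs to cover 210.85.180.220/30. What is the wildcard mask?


Subnet mask: 255.255.255.252
Wildcard = 255.255.255.255 - subnet mask
255 - 255 = 0
255 - 255 = 0
255 - 255 = 0
255 - 252 = 3
Wildcard: 0.0.0.3


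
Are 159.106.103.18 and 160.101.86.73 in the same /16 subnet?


Mask: 255.255.0.0
159.106.103.18 AND mask = 159.106.0.0
160.101.86.73 AND mask = 160.101.0.0
No, different subnets (159.106.0.0 vs 160.101.0.0)


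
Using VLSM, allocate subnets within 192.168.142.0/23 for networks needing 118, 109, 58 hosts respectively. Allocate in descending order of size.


118 hosts -> /25 (126 usable): 192.168.142.0/25
109 hosts -> /25 (126 usable): 192.168.142.128/25
58 hosts -> /26 (62 usable): 192.168.143.0/26
Allocation: 192.168.142.0/25 (118 hosts, 126 usable); 192.168.142.128/25 (109 hosts, 126 usable); 192.168.143.0/26 (58 hosts, 62 usable)


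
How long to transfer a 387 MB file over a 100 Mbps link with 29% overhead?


Effective throughput = 100 * (1 - 29/100) = 71 Mbps
File size in Mb = 387 * 8 = 3096 Mb
Time = 3096 / 71
Time = 43.6056 seconds


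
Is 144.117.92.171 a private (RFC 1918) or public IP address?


RFC 1918 private ranges:
  10.0.0.0/8 (10.0.0.0 - 10.255.255.255)
  172.16.0.0/12 (172.16.0.0 - 172.31.255.255)
  192.168.0.0/16 (192.168.0.0 - 192.168.255.255)
Public (not in any RFC 1918 range)


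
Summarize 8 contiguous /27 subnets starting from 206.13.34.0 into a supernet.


Original prefix: /27
Number of subnets: 8 = 2^3
New prefix = 27 - 3 = 24
Supernet: 206.13.34.0/24


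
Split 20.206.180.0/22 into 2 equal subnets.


New prefix = 22 + 1 = 23
Each subnet has 512 addresses
  20.206.180.0/23
  20.206.182.0/23
Subnets: 20.206.180.0/23, 20.206.182.0/23


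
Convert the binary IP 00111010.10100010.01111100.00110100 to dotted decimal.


00111010 = 58
10100010 = 162
01111100 = 124
00110100 = 52
IP: 58.162.124.52


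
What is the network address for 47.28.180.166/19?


IP:   00101111.00011100.10110100.10100110
Mask: 11111111.11111111.11100000.00000000
AND operation:
Net:  00101111.00011100.10100000.00000000
Network: 47.28.160.0/19


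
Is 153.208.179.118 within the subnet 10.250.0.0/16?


Subnet network: 10.250.0.0
Test IP AND mask: 153.208.0.0
No, 153.208.179.118 is not in 10.250.0.0/16


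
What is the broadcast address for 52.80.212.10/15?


Network: 52.80.0.0/15
Host bits = 17
Set all host bits to 1:
Broadcast: 52.81.255.255


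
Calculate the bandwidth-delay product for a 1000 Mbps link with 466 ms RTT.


BDP = bandwidth * RTT
= 1000 Mbps * 466 ms
= 1000 * 1e6 * 466 / 1000 bits
= 466000000 bits
= 58250000 bytes
= 56884.7656 KB
BDP = 466000000 bits (58250000 bytes)


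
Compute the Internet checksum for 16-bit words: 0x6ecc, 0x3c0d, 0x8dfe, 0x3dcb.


Sum all words (with carry folding):
+ 0x6ecc = 0x6ecc
+ 0x3c0d = 0xaad9
+ 0x8dfe = 0x38d8
+ 0x3dcb = 0x76a3
One's complement: ~0x76a3
Checksum = 0x895c


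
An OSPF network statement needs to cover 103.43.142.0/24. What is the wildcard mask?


Subnet mask: 255.255.255.0
Wildcard = 255.255.255.255 - subnet mask
255 - 255 = 0
255 - 255 = 0
255 - 255 = 0
255 - 0 = 255
Wildcard: 0.0.0.255


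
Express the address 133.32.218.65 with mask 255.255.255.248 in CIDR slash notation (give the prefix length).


Binary: 11111111.11111111.11111111.11111000
Count leading 1s
Prefix: /29


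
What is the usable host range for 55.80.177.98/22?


Network: 55.80.176.0
Broadcast: 55.80.179.255
First usable = network + 1
Last usable = broadcast - 1
Range: 55.80.176.1 to 55.80.179.254


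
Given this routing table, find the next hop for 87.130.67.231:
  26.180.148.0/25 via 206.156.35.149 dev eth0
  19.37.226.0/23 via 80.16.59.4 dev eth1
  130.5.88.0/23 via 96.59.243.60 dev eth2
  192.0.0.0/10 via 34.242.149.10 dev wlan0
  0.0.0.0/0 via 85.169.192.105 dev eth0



Longest prefix match for 87.130.67.231:
  /25 26.180.148.0: no
  /23 19.37.226.0: no
  /23 130.5.88.0: no
  /10 192.0.0.0: no
  /0 0.0.0.0: MATCH
Selected: next-hop 85.169.192.105 via eth0 (matched /0)


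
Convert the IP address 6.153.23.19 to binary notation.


6 = 00000110
153 = 10011001
23 = 00010111
19 = 00010011
Binary: 00000110.10011001.00010111.00010011


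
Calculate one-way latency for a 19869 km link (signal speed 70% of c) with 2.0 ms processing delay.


Speed = 0.7 * 3e5 km/s = 210000 km/s
Propagation delay = 19869 / 210000 = 0.0946 s = 94.6143 ms
Processing delay = 2.0 ms
Total one-way latency = 96.6143 ms


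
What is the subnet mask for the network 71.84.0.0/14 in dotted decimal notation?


/14 means 14 network bits, 18 host bits
Binary: 11111111111111000000000000000000
Mask: 255.252.0.0


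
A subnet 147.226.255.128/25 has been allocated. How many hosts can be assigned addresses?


Host bits = 32 - 25 = 7
Total addresses = 2^7 = 128
Usable = total - 2 (network and broadcast)
Usable hosts: 126


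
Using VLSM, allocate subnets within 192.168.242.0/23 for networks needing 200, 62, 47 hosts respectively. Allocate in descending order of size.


200 hosts -> /24 (254 usable): 192.168.242.0/24
62 hosts -> /26 (62 usable): 192.168.243.0/26
47 hosts -> /26 (62 usable): 192.168.243.64/26
Allocation: 192.168.242.0/24 (200 hosts, 254 usable); 192.168.243.0/26 (62 hosts, 62 usable); 192.168.243.64/26 (47 hosts, 62 usable)


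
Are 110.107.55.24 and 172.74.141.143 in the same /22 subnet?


Mask: 255.255.252.0
110.107.55.24 AND mask = 110.107.52.0
172.74.141.143 AND mask = 172.74.140.0
No, different subnets (110.107.52.0 vs 172.74.140.0)


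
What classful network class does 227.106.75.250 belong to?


First octet: 227
Binary: 11100011
1110xxxx -> Class D (224-239)
Class D (multicast), default mask N/A


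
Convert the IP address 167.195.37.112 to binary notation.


167 = 10100111
195 = 11000011
37 = 00100101
112 = 01110000
Binary: 10100111.11000011.00100101.01110000


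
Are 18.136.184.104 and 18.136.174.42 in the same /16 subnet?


Mask: 255.255.0.0
18.136.184.104 AND mask = 18.136.0.0
18.136.174.42 AND mask = 18.136.0.0
Yes, same subnet (18.136.0.0)


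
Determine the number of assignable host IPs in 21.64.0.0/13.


Host bits = 32 - 13 = 19
Total addresses = 2^19 = 524288
Usable = total - 2 (network and broadcast)
Usable hosts: 524286


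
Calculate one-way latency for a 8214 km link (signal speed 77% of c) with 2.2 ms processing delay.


Speed = 0.77 * 3e5 km/s = 231000 km/s
Propagation delay = 8214 / 231000 = 0.0356 s = 35.5584 ms
Processing delay = 2.2 ms
Total one-way latency = 37.7584 ms


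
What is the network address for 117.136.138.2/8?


IP:   01110101.10001000.10001010.00000010
Mask: 11111111.00000000.00000000.00000000
AND operation:
Net:  01110101.00000000.00000000.00000000
Network: 117.0.0.0/8


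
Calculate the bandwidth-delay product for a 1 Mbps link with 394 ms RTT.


BDP = bandwidth * RTT
= 1 Mbps * 394 ms
= 1 * 1e6 * 394 / 1000 bits
= 394000 bits
= 49250 bytes
= 48.0957 KB
BDP = 394000 bits (49250 bytes)


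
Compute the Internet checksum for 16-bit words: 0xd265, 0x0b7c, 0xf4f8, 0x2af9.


Sum all words (with carry folding):
+ 0xd265 = 0xd265
+ 0x0b7c = 0xdde1
+ 0xf4f8 = 0xd2da
+ 0x2af9 = 0xfdd3
One's complement: ~0xfdd3
Checksum = 0x022c


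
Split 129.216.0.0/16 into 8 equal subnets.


New prefix = 16 + 3 = 19
Each subnet has 8192 addresses
  129.216.0.0/19
  129.216.32.0/19
  129.216.64.0/19
  129.216.96.0/19
  129.216.128.0/19
  129.216.160.0/19
  129.216.192.0/19
  129.216.224.0/19
Subnets: 129.216.0.0/19, 129.216.32.0/19, 129.216.64.0/19, 129.216.96.0/19, 129.216.128.0/19, 129.216.160.0/19, 129.216.192.0/19, 129.216.224.0/19


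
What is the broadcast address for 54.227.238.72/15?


Network: 54.226.0.0/15
Host bits = 17
Set all host bits to 1:
Broadcast: 54.227.255.255


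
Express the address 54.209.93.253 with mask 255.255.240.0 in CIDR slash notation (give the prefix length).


Binary: 11111111.11111111.11110000.00000000
Count leading 1s
Prefix: /20


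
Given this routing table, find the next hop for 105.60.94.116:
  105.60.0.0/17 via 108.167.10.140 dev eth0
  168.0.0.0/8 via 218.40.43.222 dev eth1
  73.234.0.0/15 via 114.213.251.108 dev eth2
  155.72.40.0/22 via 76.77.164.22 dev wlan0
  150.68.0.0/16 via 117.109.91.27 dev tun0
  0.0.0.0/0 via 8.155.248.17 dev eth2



Longest prefix match for 105.60.94.116:
  /17 105.60.0.0: MATCH
  /8 168.0.0.0: no
  /15 73.234.0.0: no
  /22 155.72.40.0: no
  /16 150.68.0.0: no
  /0 0.0.0.0: MATCH
Selected: next-hop 108.167.10.140 via eth0 (matched /17)


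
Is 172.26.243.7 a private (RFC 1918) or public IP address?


RFC 1918 private ranges:
  10.0.0.0/8 (10.0.0.0 - 10.255.255.255)
  172.16.0.0/12 (172.16.0.0 - 172.31.255.255)
  192.168.0.0/16 (192.168.0.0 - 192.168.255.255)
Private (in 172.16.0.0/12)


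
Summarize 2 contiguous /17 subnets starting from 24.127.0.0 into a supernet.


Original prefix: /17
Number of subnets: 2 = 2^1
New prefix = 17 - 1 = 16
Supernet: 24.127.0.0/16


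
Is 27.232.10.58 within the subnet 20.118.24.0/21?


Subnet network: 20.118.24.0
Test IP AND mask: 27.232.8.0
No, 27.232.10.58 is not in 20.118.24.0/21


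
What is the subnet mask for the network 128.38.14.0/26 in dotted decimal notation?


/26 means 26 network bits, 6 host bits
Binary: 11111111111111111111111111000000
Mask: 255.255.255.192


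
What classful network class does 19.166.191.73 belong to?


First octet: 19
Binary: 00010011
0xxxxxxx -> Class A (1-126)
Class A, default mask 255.0.0.0 (/8)


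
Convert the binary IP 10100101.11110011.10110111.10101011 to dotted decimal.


10100101 = 165
11110011 = 243
10110111 = 183
10101011 = 171
IP: 165.243.183.171


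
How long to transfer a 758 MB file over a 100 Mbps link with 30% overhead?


Effective throughput = 100 * (1 - 30/100) = 70 Mbps
File size in Mb = 758 * 8 = 6064 Mb
Time = 6064 / 70
Time = 86.6286 seconds


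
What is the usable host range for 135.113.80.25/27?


Network: 135.113.80.0
Broadcast: 135.113.80.31
First usable = network + 1
Last usable = broadcast - 1
Range: 135.113.80.1 to 135.113.80.30


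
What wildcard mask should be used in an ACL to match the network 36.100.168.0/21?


Subnet mask: 255.255.248.0
Wildcard = 255.255.255.255 - subnet mask
255 - 255 = 0
255 - 255 = 0
255 - 248 = 7
255 - 0 = 255
Wildcard: 0.0.7.255


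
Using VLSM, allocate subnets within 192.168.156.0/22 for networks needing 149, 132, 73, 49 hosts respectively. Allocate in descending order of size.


149 hosts -> /24 (254 usable): 192.168.156.0/24
132 hosts -> /24 (254 usable): 192.168.157.0/24
73 hosts -> /25 (126 usable): 192.168.158.0/25
49 hosts -> /26 (62 usable): 192.168.158.128/26
Allocation: 192.168.156.0/24 (149 hosts, 254 usable); 192.168.157.0/24 (132 hosts, 254 usable); 192.168.158.0/25 (73 hosts, 126 usable); 192.168.158.128/26 (49 hosts, 62 usable)


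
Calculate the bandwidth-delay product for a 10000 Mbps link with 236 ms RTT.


BDP = bandwidth * RTT
= 10000 Mbps * 236 ms
= 10000 * 1e6 * 236 / 1000 bits
= 2360000000 bits
= 295000000 bytes
= 288085.9375 KB
BDP = 2360000000 bits (295000000 bytes)


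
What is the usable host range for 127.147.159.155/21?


Network: 127.147.152.0
Broadcast: 127.147.159.255
First usable = network + 1
Last usable = broadcast - 1
Range: 127.147.152.1 to 127.147.159.254


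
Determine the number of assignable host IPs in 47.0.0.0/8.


Host bits = 32 - 8 = 24
Total addresses = 2^24 = 16777216
Usable = total - 2 (network and broadcast)
Usable hosts: 16777214


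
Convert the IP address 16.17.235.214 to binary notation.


16 = 00010000
17 = 00010001
235 = 11101011
214 = 11010110
Binary: 00010000.00010001.11101011.11010110


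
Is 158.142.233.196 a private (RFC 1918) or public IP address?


RFC 1918 private ranges:
  10.0.0.0/8 (10.0.0.0 - 10.255.255.255)
  172.16.0.0/12 (172.16.0.0 - 172.31.255.255)
  192.168.0.0/16 (192.168.0.0 - 192.168.255.255)
Public (not in any RFC 1918 range)


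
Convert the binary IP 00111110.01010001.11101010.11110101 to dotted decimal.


00111110 = 62
01010001 = 81
11101010 = 234
11110101 = 245
IP: 62.81.234.245


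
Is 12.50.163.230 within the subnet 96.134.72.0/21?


Subnet network: 96.134.72.0
Test IP AND mask: 12.50.160.0
No, 12.50.163.230 is not in 96.134.72.0/21


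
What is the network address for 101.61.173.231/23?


IP:   01100101.00111101.10101101.11100111
Mask: 11111111.11111111.11111110.00000000
AND operation:
Net:  01100101.00111101.10101100.00000000
Network: 101.61.172.0/23


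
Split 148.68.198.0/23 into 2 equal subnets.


New prefix = 23 + 1 = 24
Each subnet has 256 addresses
  148.68.198.0/24
  148.68.199.0/24
Subnets: 148.68.198.0/24, 148.68.199.0/24


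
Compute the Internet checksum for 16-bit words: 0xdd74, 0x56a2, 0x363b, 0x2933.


Sum all words (with carry folding):
+ 0xdd74 = 0xdd74
+ 0x56a2 = 0x3417
+ 0x363b = 0x6a52
+ 0x2933 = 0x9385
One's complement: ~0x9385
Checksum = 0x6c7a


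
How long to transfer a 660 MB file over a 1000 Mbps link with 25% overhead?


Effective throughput = 1000 * (1 - 25/100) = 750 Mbps
File size in Mb = 660 * 8 = 5280 Mb
Time = 5280 / 750
Time = 7.04 seconds


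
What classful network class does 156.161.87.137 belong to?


First octet: 156
Binary: 10011100
10xxxxxx -> Class B (128-191)
Class B, default mask 255.255.0.0 (/16)


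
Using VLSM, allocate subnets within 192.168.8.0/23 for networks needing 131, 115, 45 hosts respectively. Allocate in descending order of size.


131 hosts -> /24 (254 usable): 192.168.8.0/24
115 hosts -> /25 (126 usable): 192.168.9.0/25
45 hosts -> /26 (62 usable): 192.168.9.128/26
Allocation: 192.168.8.0/24 (131 hosts, 254 usable); 192.168.9.0/25 (115 hosts, 126 usable); 192.168.9.128/26 (45 hosts, 62 usable)


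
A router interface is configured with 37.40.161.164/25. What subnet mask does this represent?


/25 means 25 network bits, 7 host bits
Binary: 11111111111111111111111110000000
Mask: 255.255.255.128


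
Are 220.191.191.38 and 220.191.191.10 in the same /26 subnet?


Mask: 255.255.255.192
220.191.191.38 AND mask = 220.191.191.0
220.191.191.10 AND mask = 220.191.191.0
Yes, same subnet (220.191.191.0)


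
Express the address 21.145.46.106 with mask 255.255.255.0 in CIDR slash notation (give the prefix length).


Binary: 11111111.11111111.11111111.00000000
Count leading 1s
Prefix: /24


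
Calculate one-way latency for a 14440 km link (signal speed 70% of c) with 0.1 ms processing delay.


Speed = 0.7 * 3e5 km/s = 210000 km/s
Propagation delay = 14440 / 210000 = 0.0688 s = 68.7619 ms
Processing delay = 0.1 ms
Total one-way latency = 68.8619 ms


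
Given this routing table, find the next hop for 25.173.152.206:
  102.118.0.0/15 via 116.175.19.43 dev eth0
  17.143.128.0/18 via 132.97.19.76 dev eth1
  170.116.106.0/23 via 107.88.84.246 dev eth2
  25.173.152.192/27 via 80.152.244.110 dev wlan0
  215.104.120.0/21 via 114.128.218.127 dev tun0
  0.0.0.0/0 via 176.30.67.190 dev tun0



Longest prefix match for 25.173.152.206:
  /15 102.118.0.0: no
  /18 17.143.128.0: no
  /23 170.116.106.0: no
  /27 25.173.152.192: MATCH
  /21 215.104.120.0: no
  /0 0.0.0.0: MATCH
Selected: next-hop 80.152.244.110 via wlan0 (matched /27)


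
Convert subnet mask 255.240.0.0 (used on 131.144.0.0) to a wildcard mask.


Subnet mask: 255.240.0.0
Wildcard = 255.255.255.255 - subnet mask
255 - 255 = 0
255 - 240 = 15
255 - 0 = 255
255 - 0 = 255
Wildcard: 0.15.255.255


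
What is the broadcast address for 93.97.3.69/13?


Network: 93.96.0.0/13
Host bits = 19
Set all host bits to 1:
Broadcast: 93.103.255.255


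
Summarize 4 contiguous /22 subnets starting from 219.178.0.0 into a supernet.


Original prefix: /22
Number of subnets: 4 = 2^2
New prefix = 22 - 2 = 20
Supernet: 219.178.0.0/20


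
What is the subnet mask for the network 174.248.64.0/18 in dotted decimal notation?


/18 means 18 network bits, 14 host bits
Binary: 11111111111111111100000000000000
Mask: 255.255.192.0


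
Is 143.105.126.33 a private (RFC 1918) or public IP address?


RFC 1918 private ranges:
  10.0.0.0/8 (10.0.0.0 - 10.255.255.255)
  172.16.0.0/12 (172.16.0.0 - 172.31.255.255)
  192.168.0.0/16 (192.168.0.0 - 192.168.255.255)
Public (not in any RFC 1918 range)


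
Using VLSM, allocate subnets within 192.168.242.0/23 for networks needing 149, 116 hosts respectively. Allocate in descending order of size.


149 hosts -> /24 (254 usable): 192.168.242.0/24
116 hosts -> /25 (126 usable): 192.168.243.0/25
Allocation: 192.168.242.0/24 (149 hosts, 254 usable); 192.168.243.0/25 (116 hosts, 126 usable)


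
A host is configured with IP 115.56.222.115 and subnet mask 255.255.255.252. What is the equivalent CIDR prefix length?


Binary: 11111111.11111111.11111111.11111100
Count leading 1s
Prefix: /30


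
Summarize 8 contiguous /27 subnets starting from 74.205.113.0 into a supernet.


Original prefix: /27
Number of subnets: 8 = 2^3
New prefix = 27 - 3 = 24
Supernet: 74.205.113.0/24


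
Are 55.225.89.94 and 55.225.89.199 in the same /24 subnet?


Mask: 255.255.255.0
55.225.89.94 AND mask = 55.225.89.0
55.225.89.199 AND mask = 55.225.89.0
Yes, same subnet (55.225.89.0)


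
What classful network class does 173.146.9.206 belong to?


First octet: 173
Binary: 10101101
10xxxxxx -> Class B (128-191)
Class B, default mask 255.255.0.0 (/16)


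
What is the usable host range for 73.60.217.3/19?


Network: 73.60.192.0
Broadcast: 73.60.223.255
First usable = network + 1
Last usable = broadcast - 1
Range: 73.60.192.1 to 73.60.223.254


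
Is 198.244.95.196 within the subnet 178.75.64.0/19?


Subnet network: 178.75.64.0
Test IP AND mask: 198.244.64.0
No, 198.244.95.196 is not in 178.75.64.0/19


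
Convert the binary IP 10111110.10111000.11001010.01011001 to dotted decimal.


10111110 = 190
10111000 = 184
11001010 = 202
01011001 = 89
IP: 190.184.202.89
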